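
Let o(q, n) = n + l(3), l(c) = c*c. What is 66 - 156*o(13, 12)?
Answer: -3210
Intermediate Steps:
l(c) = c**2
o(q, n) = 9 + n (o(q, n) = n + 3**2 = n + 9 = 9 + n)
66 - 156*o(13, 12) = 66 - 156*(9 + 12) = 66 - 156*21 = 66 - 3276 = -3210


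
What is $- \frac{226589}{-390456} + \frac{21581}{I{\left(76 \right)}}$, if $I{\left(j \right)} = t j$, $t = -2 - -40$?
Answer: $\frac{12898892}{1601757} \approx 8.053$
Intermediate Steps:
$t = 38$ ($t = -2 + 40 = 38$)
$I{\left(j \right)} = 38 j$
$- \frac{226589}{-390456} + \frac{21581}{I{\left(76 \right)}} = - \frac{226589}{-390456} + \frac{21581}{38 \cdot 76} = \left(-226589\right) \left(- \frac{1}{390456}\right) + \frac{21581}{2888} = \frac{20599}{35496} + 21581 \cdot \frac{1}{2888} = \frac{20599}{35496} + \frac{21581}{2888} = \frac{12898892}{1601757}$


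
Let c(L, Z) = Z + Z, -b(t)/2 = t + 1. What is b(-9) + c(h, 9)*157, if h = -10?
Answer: 2842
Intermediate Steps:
b(t) = -2 - 2*t (b(t) = -2*(t + 1) = -2*(1 + t) = -2 - 2*t)
c(L, Z) = 2*Z
b(-9) + c(h, 9)*157 = (-2 - 2*(-9)) + (2*9)*157 = (-2 + 18) + 18*157 = 16 + 2826 = 2842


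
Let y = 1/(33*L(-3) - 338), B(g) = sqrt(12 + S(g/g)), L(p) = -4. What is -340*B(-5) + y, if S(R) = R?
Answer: -1/470 - 340*sqrt(13) ≈ -1225.9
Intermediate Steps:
B(g) = sqrt(13) (B(g) = sqrt(12 + g/g) = sqrt(12 + 1) = sqrt(13))
y = -1/470 (y = 1/(33*(-4) - 338) = 1/(-132 - 338) = 1/(-470) = -1/470 ≈ -0.0021277)
-340*B(-5) + y = -340*sqrt(13) - 1/470 = -1/470 - 340*sqrt(13)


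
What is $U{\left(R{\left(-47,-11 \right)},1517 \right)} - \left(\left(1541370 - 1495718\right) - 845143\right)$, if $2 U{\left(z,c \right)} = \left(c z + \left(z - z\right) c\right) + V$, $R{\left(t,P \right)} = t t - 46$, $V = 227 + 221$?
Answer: $\frac{4880701}{2} \approx 2.4404 \cdot 10^{6}$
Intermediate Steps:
$V = 448$
$R{\left(t,P \right)} = -46 + t^{2}$ ($R{\left(t,P \right)} = t^{2} - 46 = -46 + t^{2}$)
$U{\left(z,c \right)} = 224 + \frac{c z}{2}$ ($U{\left(z,c \right)} = \frac{\left(c z + \left(z - z\right) c\right) + 448}{2} = \frac{\left(c z + 0 c\right) + 448}{2} = \frac{\left(c z + 0\right) + 448}{2} = \frac{c z + 448}{2} = \frac{448 + c z}{2} = 224 + \frac{c z}{2}$)
$U{\left(R{\left(-47,-11 \right)},1517 \right)} - \left(\left(1541370 - 1495718\right) - 845143\right) = \left(224 + \frac{1}{2} \cdot 1517 \left(-46 + \left(-47\right)^{2}\right)\right) - \left(\left(1541370 - 1495718\right) - 845143\right) = \left(224 + \frac{1}{2} \cdot 1517 \left(-46 + 2209\right)\right) - \left(45652 - 845143\right) = \left(224 + \frac{1}{2} \cdot 1517 \cdot 2163\right) - -799491 = \left(224 + \frac{3281271}{2}\right) + 799491 = \frac{3281719}{2} + 799491 = \frac{4880701}{2}$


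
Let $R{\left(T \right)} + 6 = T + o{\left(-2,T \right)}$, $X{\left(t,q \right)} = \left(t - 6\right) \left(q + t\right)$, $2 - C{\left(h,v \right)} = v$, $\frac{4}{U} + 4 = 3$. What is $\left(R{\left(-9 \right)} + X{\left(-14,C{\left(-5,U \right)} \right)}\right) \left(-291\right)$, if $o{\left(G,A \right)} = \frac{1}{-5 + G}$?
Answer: $- \frac{295074}{7} \approx -42153.0$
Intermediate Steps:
$U = -4$ ($U = \frac{4}{-4 + 3} = \frac{4}{-1} = 4 \left(-1\right) = -4$)
$C{\left(h,v \right)} = 2 - v$
$X{\left(t,q \right)} = \left(-6 + t\right) \left(q + t\right)$
$R{\left(T \right)} = - \frac{43}{7} + T$ ($R{\left(T \right)} = -6 + \left(T + \frac{1}{-5 - 2}\right) = -6 + \left(T + \frac{1}{-7}\right) = -6 + \left(T - \frac{1}{7}\right) = -6 + \left(- \frac{1}{7} + T\right) = - \frac{43}{7} + T$)
$\left(R{\left(-9 \right)} + X{\left(-14,C{\left(-5,U \right)} \right)}\right) \left(-291\right) = \left(\left(- \frac{43}{7} - 9\right) + \left(\left(-14\right)^{2} - 6 \left(2 - -4\right) - -84 + \left(2 - -4\right) \left(-14\right)\right)\right) \left(-291\right) = \left(- \frac{106}{7} + \left(196 - 6 \left(2 + 4\right) + 84 + \left(2 + 4\right) \left(-14\right)\right)\right) \left(-291\right) = \left(- \frac{106}{7} + \left(196 - 36 + 84 + 6 \left(-14\right)\right)\right) \left(-291\right) = \left(- \frac{106}{7} + \left(196 - 36 + 84 - 84\right)\right) \left(-291\right) = \left(- \frac{106}{7} + 160\right) \left(-291\right) = \frac{1014}{7} \left(-291\right) = - \frac{295074}{7}$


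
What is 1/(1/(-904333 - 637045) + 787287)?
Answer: 1541378/1213506861485 ≈ 1.2702e-6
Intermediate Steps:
1/(1/(-904333 - 637045) + 787287) = 1/(1/(-1541378) + 787287) = 1/(-1/1541378 + 787287) = 1/(1213506861485/1541378) = 1541378/1213506861485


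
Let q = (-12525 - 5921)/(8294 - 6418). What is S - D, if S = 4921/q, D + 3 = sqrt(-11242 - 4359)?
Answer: -4588229/9223 - I*sqrt(15601) ≈ -497.48 - 124.9*I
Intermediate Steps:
D = -3 + I*sqrt(15601) (D = -3 + sqrt(-11242 - 4359) = -3 + sqrt(-15601) = -3 + I*sqrt(15601) ≈ -3.0 + 124.9*I)
q = -9223/938 (q = -18446/1876 = -18446*1/1876 = -9223/938 ≈ -9.8326)
S = -4615898/9223 (S = 4921/(-9223/938) = 4921*(-938/9223) = -4615898/9223 ≈ -500.48)
S - D = -4615898/9223 - (-3 + I*sqrt(15601)) = -4615898/9223 + (3 - I*sqrt(15601)) = -4588229/9223 - I*sqrt(15601)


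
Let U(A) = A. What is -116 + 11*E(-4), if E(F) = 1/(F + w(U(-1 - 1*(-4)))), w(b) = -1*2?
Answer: -707/6 ≈ -117.83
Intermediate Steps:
w(b) = -2
E(F) = 1/(-2 + F) (E(F) = 1/(F - 2) = 1/(-2 + F))
-116 + 11*E(-4) = -116 + 11/(-2 - 4) = -116 + 11/(-6) = -116 + 11*(-⅙) = -116 - 11/6 = -707/6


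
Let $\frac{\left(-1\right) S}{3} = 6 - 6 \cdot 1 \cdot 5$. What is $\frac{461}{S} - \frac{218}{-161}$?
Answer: $\frac{89917}{11592} \approx 7.7568$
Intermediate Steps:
$S = 72$ ($S = - 3 \left(6 - 6 \cdot 1 \cdot 5\right) = - 3 \left(6 - 30\right) = \left(-3\right) \left(-24\right) = 72$)
$\frac{461}{S} - \frac{218}{-161} = \frac{461}{72} - \frac{218}{-161} = 461 \cdot \frac{1}{72} - - \frac{218}{161} = \frac{461}{72} + \frac{218}{161} = \frac{89917}{11592}$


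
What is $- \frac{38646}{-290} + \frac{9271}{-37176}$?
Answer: $\frac{717007553}{5390520} \approx 133.01$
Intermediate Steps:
$- \frac{38646}{-290} + \frac{9271}{-37176} = \left(-38646\right) \left(- \frac{1}{290}\right) + 9271 \left(- \frac{1}{37176}\right) = \frac{19323}{145} - \frac{9271}{37176} = \frac{717007553}{5390520}$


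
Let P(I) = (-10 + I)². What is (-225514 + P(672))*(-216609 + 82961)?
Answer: -28430939040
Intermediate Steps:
(-225514 + P(672))*(-216609 + 82961) = (-225514 + (-10 + 672)²)*(-216609 + 82961) = (-225514 + 662²)*(-133648) = (-225514 + 438244)*(-133648) = 212730*(-133648) = -28430939040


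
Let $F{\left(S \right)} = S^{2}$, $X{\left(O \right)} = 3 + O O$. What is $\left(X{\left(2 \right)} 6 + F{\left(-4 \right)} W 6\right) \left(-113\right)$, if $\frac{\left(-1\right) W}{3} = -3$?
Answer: $-102378$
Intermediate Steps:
$W = 9$ ($W = \left(-3\right) \left(-3\right) = 9$)
$X{\left(O \right)} = 3 + O^{2}$
$\left(X{\left(2 \right)} 6 + F{\left(-4 \right)} W 6\right) \left(-113\right) = \left(\left(3 + 2^{2}\right) 6 + \left(-4\right)^{2} \cdot 9 \cdot 6\right) \left(-113\right) = \left(\left(3 + 4\right) 6 + 16 \cdot 9 \cdot 6\right) \left(-113\right) = \left(7 \cdot 6 + 144 \cdot 6\right) \left(-113\right) = \left(42 + 864\right) \left(-113\right) = 906 \left(-113\right) = -102378$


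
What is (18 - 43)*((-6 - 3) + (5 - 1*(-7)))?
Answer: -75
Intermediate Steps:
(18 - 43)*((-6 - 3) + (5 - 1*(-7))) = -25*(-9 + (5 + 7)) = -25*(-9 + 12) = -25*3 = -75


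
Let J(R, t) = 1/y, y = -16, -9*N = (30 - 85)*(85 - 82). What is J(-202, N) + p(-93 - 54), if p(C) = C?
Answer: -2353/16 ≈ -147.06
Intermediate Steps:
N = 55/3 (N = -(30 - 85)*(85 - 82)/9 = -(-55)*3/9 = -1/9*(-165) = 55/3 ≈ 18.333)
J(R, t) = -1/16 (J(R, t) = 1/(-16) = -1/16)
J(-202, N) + p(-93 - 54) = -1/16 + (-93 - 54) = -1/16 - 147 = -2353/16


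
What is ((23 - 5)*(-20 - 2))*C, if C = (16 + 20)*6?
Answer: -85536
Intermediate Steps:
C = 216 (C = 36*6 = 216)
((23 - 5)*(-20 - 2))*C = ((23 - 5)*(-20 - 2))*216 = (18*(-22))*216 = -396*216 = -85536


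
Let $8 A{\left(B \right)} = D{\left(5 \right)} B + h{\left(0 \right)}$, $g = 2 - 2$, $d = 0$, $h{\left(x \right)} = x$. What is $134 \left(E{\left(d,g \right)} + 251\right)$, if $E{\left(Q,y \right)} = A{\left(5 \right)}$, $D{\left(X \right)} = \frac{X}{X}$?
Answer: $\frac{134871}{4} \approx 33718.0$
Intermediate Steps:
$D{\left(X \right)} = 1$
$g = 0$
$A{\left(B \right)} = \frac{B}{8}$ ($A{\left(B \right)} = \frac{1 B + 0}{8} = \frac{B + 0}{8} = \frac{B}{8}$)
$E{\left(Q,y \right)} = \frac{5}{8}$ ($E{\left(Q,y \right)} = \frac{1}{8} \cdot 5 = \frac{5}{8}$)
$134 \left(E{\left(d,g \right)} + 251\right) = 134 \left(\frac{5}{8} + 251\right) = 134 \cdot \frac{2013}{8} = \frac{134871}{4}$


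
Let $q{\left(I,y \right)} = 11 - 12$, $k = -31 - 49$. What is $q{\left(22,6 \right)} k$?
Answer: $80$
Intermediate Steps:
$k = -80$
$q{\left(I,y \right)} = -1$
$q{\left(22,6 \right)} k = \left(-1\right) \left(-80\right) = 80$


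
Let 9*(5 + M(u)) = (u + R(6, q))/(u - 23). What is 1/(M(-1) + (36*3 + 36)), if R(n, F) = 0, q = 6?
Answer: 216/30025 ≈ 0.0071940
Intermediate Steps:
M(u) = -5 + u/(9*(-23 + u)) (M(u) = -5 + ((u + 0)/(u - 23))/9 = -5 + (u/(-23 + u))/9 = -5 + u/(9*(-23 + u)))
1/(M(-1) + (36*3 + 36)) = 1/((1035 - 44*(-1))/(9*(-23 - 1)) + (36*3 + 36)) = 1/((⅑)*(1035 + 44)/(-24) + (108 + 36)) = 1/((⅑)*(-1/24)*1079 + 144) = 1/(-1079/216 + 144) = 1/(30025/216) = 216/30025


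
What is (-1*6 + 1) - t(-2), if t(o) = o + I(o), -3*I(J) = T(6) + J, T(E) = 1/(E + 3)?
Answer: -98/27 ≈ -3.6296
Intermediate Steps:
T(E) = 1/(3 + E)
I(J) = -1/27 - J/3 (I(J) = -(1/(3 + 6) + J)/3 = -(1/9 + J)/3 = -1/27 - J/3)
t(o) = -1/27 + 2*o/3 (t(o) = o + (-1/27 - o/3) = -1/27 + 2*o/3)
(-1*6 + 1) - t(-2) = (-1*6 + 1) - (-1/27 + (2/3)*(-2)) = (-6 + 1) - (-1/27 - 4/3) = -5 - 1*(-37/27) = -5 + 37/27 = -98/27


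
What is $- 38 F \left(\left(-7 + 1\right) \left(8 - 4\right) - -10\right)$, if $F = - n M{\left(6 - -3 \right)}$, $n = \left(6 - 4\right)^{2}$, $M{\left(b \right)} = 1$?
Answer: $-2128$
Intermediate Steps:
$n = 4$ ($n = 2^{2} = 4$)
$F = -4$ ($F = \left(-1\right) 4 \cdot 1 = \left(-4\right) 1 = -4$)
$- 38 F \left(\left(-7 + 1\right) \left(8 - 4\right) - -10\right) = \left(-38\right) \left(-4\right) \left(\left(-7 + 1\right) \left(8 - 4\right) - -10\right) = 152 \left(\left(-6\right) 4 + 10\right) = 152 \left(-24 + 10\right) = 152 \left(-14\right) = -2128$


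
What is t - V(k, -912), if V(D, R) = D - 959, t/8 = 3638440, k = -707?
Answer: 29109186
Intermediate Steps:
t = 29107520 (t = 8*3638440 = 29107520)
V(D, R) = -959 + D
t - V(k, -912) = 29107520 - (-959 - 707) = 29107520 - 1*(-1666) = 29107520 + 1666 = 29109186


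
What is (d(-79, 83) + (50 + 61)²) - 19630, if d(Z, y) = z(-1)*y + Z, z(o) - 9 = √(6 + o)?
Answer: -6641 + 83*√5 ≈ -6455.4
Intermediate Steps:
z(o) = 9 + √(6 + o)
d(Z, y) = Z + y*(9 + √5) (d(Z, y) = (9 + √(6 - 1))*y + Z = (9 + √5)*y + Z = y*(9 + √5) + Z = Z + y*(9 + √5))
(d(-79, 83) + (50 + 61)²) - 19630 = ((-79 + 83*(9 + √5)) + (50 + 61)²) - 19630 = ((-79 + (747 + 83*√5)) + 111²) - 19630 = ((668 + 83*√5) + 12321) - 19630 = (12989 + 83*√5) - 19630 = -6641 + 83*√5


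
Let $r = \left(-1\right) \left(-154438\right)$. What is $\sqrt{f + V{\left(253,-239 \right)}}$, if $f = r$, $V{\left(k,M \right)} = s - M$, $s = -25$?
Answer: $82 \sqrt{23} \approx 393.26$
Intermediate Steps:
$V{\left(k,M \right)} = -25 - M$
$r = 154438$
$f = 154438$
$\sqrt{f + V{\left(253,-239 \right)}} = \sqrt{154438 - -214} = \sqrt{154438 + \left(-25 + 239\right)} = \sqrt{154438 + 214} = \sqrt{154652} = 82 \sqrt{23}$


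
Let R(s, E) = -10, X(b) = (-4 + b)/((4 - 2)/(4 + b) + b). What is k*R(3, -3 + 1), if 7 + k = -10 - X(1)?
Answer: 1040/7 ≈ 148.57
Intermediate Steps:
X(b) = (-4 + b)/(b + 2/(4 + b)) (X(b) = (-4 + b)/(2/(4 + b) + b) = (-4 + b)/(b + 2/(4 + b)))
k = -104/7 (k = -7 + (-10 - (-16 + 1²)/(2 + 1² + 4*1)) = -7 + (-10 - (-16 + 1)/(2 + 1 + 4)) = -7 + (-10 - (-15)/7) = -7 + (-10 - 1*(-15/7)) = -7 + (-10 + 15/7) = -7 - 55/7 = -104/7 ≈ -14.857)
k*R(3, -3 + 1) = -104/7*(-10) = 1040/7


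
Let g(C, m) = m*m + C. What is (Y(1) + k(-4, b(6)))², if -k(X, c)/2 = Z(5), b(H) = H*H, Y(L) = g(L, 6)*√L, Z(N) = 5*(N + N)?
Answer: 3969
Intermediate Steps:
g(C, m) = C + m² (g(C, m) = m² + C = C + m²)
Z(N) = 10*N (Z(N) = 5*(2*N) = 10*N)
Y(L) = √L*(36 + L) (Y(L) = (L + 6²)*√L = (L + 36)*√L = (36 + L)*√L = √L*(36 + L))
b(H) = H²
k(X, c) = -100 (k(X, c) = -20*5 = -2*50 = -100)
(Y(1) + k(-4, b(6)))² = (√1*(36 + 1) - 100)² = (1*37 - 100)² = (37 - 100)² = (-63)² = 3969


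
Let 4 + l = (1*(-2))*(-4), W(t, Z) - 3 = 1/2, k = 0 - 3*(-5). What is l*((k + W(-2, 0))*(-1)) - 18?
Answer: -92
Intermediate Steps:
k = 15 (k = 0 + 15 = 15)
W(t, Z) = 7/2 (W(t, Z) = 3 + 1/2 = 3 + ½ = 7/2)
l = 4 (l = -4 + (1*(-2))*(-4) = -4 - 2*(-4) = -4 + 8 = 4)
l*((k + W(-2, 0))*(-1)) - 18 = 4*((15 + 7/2)*(-1)) - 18 = 4*((37/2)*(-1)) - 18 = 4*(-37/2) - 18 = -74 - 18 = -92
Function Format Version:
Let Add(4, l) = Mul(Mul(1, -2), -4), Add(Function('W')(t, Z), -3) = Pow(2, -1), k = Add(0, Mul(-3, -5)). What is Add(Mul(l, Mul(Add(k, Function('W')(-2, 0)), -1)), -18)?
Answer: -92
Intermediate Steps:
k = 15 (k = Add(0, 15) = 15)
Function('W')(t, Z) = Rational(7, 2) (Function('W')(t, Z) = Add(3, Pow(2, -1)) = Add(3, Rational(1, 2)) = Rational(7, 2))
l = 4 (l = Add(-4, Mul(Mul(1, -2), -4)) = Add(-4, Mul(-2, -4)) = Add(-4, 8) = 4)
Add(Mul(l, Mul(Add(k, Function('W')(-2, 0)), -1)), -18) = Add(Mul(4, Mul(Add(15, Rational(7, 2)), -1)), -18) = Add(Mul(4, Mul(Rational(37, 2), -1)), -18) = Add(Mul(4, Rational(-37, 2)), -18) = Add(-74, -18) = -92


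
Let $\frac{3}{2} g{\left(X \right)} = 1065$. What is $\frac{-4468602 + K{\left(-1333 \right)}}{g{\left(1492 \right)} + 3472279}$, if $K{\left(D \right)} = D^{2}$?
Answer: $- \frac{2691713}{3472989} \approx -0.77504$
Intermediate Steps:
$g{\left(X \right)} = 710$ ($g{\left(X \right)} = \frac{2}{3} \cdot 1065 = 710$)
$\frac{-4468602 + K{\left(-1333 \right)}}{g{\left(1492 \right)} + 3472279} = \frac{-4468602 + \left(-1333\right)^{2}}{710 + 3472279} = \frac{-4468602 + 1776889}{3472989} = \left(-2691713\right) \frac{1}{3472989} = - \frac{2691713}{3472989}$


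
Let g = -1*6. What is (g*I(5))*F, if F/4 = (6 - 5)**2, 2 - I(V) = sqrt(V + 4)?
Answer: 24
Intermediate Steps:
I(V) = 2 - sqrt(4 + V) (I(V) = 2 - sqrt(V + 4) = 2 - sqrt(4 + V))
F = 4 (F = 4*(6 - 5)**2 = 4*1**2 = 4*1 = 4)
g = -6
(g*I(5))*F = -6*(2 - sqrt(4 + 5))*4 = -6*(2 - sqrt(9))*4 = -6*(2 - 1*3)*4 = -6*(2 - 3)*4 = -6*(-1)*4 = 6*4 = 24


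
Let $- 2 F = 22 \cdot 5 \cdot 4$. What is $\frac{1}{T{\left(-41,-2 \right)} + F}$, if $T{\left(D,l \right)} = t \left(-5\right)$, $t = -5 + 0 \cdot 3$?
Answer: $- \frac{1}{195} \approx -0.0051282$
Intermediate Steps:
$t = -5$ ($t = -5 + 0 = -5$)
$T{\left(D,l \right)} = 25$ ($T{\left(D,l \right)} = \left(-5\right) \left(-5\right) = 25$)
$F = -220$ ($F = - \frac{22 \cdot 5 \cdot 4}{2} = - \frac{110 \cdot 4}{2} = \left(- \frac{1}{2}\right) 440 = -220$)
$\frac{1}{T{\left(-41,-2 \right)} + F} = \frac{1}{25 - 220} = \frac{1}{-195} = - \frac{1}{195}$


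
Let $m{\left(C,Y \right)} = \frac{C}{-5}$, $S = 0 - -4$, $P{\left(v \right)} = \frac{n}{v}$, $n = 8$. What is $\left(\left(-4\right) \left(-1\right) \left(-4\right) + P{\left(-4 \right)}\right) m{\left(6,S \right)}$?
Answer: $\frac{108}{5} \approx 21.6$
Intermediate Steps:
$P{\left(v \right)} = \frac{8}{v}$
$S = 4$ ($S = 0 + 4 = 4$)
$m{\left(C,Y \right)} = - \frac{C}{5}$ ($m{\left(C,Y \right)} = C \left(- \frac{1}{5}\right) = - \frac{C}{5}$)
$\left(\left(-4\right) \left(-1\right) \left(-4\right) + P{\left(-4 \right)}\right) m{\left(6,S \right)} = \left(\left(-4\right) \left(-1\right) \left(-4\right) + \frac{8}{-4}\right) \left(\left(- \frac{1}{5}\right) 6\right) = \left(4 \left(-4\right) + 8 \left(- \frac{1}{4}\right)\right) \left(- \frac{6}{5}\right) = \left(-16 - 2\right) \left(- \frac{6}{5}\right) = \left(-18\right) \left(- \frac{6}{5}\right) = \frac{108}{5}$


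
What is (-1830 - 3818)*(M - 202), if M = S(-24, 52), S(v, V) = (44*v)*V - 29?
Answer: 311447664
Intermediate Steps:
S(v, V) = -29 + 44*V*v (S(v, V) = 44*V*v - 29 = -29 + 44*V*v)
M = -54941 (M = -29 + 44*52*(-24) = -29 - 54912 = -54941)
(-1830 - 3818)*(M - 202) = (-1830 - 3818)*(-54941 - 202) = -5648*(-55143) = 311447664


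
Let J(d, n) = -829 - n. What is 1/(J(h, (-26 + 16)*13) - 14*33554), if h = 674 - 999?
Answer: -1/470455 ≈ -2.1256e-6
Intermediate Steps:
h = -325
1/(J(h, (-26 + 16)*13) - 14*33554) = 1/((-829 - (-26 + 16)*13) - 14*33554) = 1/((-829 - (-10)*13) - 469756) = 1/((-829 - 1*(-130)) - 469756) = 1/((-829 + 130) - 469756) = 1/(-699 - 469756) = 1/(-470455) = -1/470455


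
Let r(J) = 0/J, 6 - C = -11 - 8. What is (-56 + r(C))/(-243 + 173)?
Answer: ⅘ ≈ 0.80000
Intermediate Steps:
C = 25 (C = 6 - (-11 - 8) = 6 - 1*(-19) = 6 + 19 = 25)
r(J) = 0
(-56 + r(C))/(-243 + 173) = (-56 + 0)/(-243 + 173) = -56/(-70) = -56*(-1/70) = ⅘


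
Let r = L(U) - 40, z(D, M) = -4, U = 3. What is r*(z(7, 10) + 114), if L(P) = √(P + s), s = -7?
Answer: -4400 + 220*I ≈ -4400.0 + 220.0*I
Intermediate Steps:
L(P) = √(-7 + P) (L(P) = √(P - 7) = √(-7 + P))
r = -40 + 2*I (r = √(-7 + 3) - 40 = √(-4) - 40 = 2*I - 40 = -40 + 2*I ≈ -40.0 + 2.0*I)
r*(z(7, 10) + 114) = (-40 + 2*I)*(-4 + 114) = (-40 + 2*I)*110 = -4400 + 220*I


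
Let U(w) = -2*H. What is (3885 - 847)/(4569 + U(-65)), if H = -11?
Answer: 3038/4591 ≈ 0.66173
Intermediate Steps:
U(w) = 22 (U(w) = -2*(-11) = 22)
(3885 - 847)/(4569 + U(-65)) = (3885 - 847)/(4569 + 22) = 3038/4591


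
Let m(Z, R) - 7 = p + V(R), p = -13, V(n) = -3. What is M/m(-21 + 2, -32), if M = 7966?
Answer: -7966/9 ≈ -885.11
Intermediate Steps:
m(Z, R) = -9 (m(Z, R) = 7 + (-13 - 3) = 7 - 16 = -9)
M/m(-21 + 2, -32) = 7966/(-9) = 7966*(-1/9) = -7966/9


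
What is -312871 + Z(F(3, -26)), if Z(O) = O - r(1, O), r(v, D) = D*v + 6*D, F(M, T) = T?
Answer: -312715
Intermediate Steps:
r(v, D) = 6*D + D*v
Z(O) = -6*O (Z(O) = O - O*(6 + 1) = O - O*7 = O - 7*O = -6*O)
-312871 + Z(F(3, -26)) = -312871 - 6*(-26) = -312871 + 156 = -312715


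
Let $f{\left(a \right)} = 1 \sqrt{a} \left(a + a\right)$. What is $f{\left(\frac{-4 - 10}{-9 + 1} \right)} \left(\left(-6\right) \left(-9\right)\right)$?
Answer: $\frac{189 \sqrt{7}}{2} \approx 250.02$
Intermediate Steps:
$f{\left(a \right)} = 2 a^{\frac{3}{2}}$ ($f{\left(a \right)} = \sqrt{a} 2 a = 2 a^{\frac{3}{2}}$)
$f{\left(\frac{-4 - 10}{-9 + 1} \right)} \left(\left(-6\right) \left(-9\right)\right) = 2 \left(\frac{-4 - 10}{-9 + 1}\right)^{\frac{3}{2}} \left(\left(-6\right) \left(-9\right)\right) = 2 \left(- \frac{14}{-8}\right)^{\frac{3}{2}} \cdot 54 = 2 \left(\left(-14\right) \left(- \frac{1}{8}\right)\right)^{\frac{3}{2}} \cdot 54 = 2 \left(\frac{7}{4}\right)^{\frac{3}{2}} \cdot 54 = 2 \frac{7 \sqrt{7}}{8} \cdot 54 = \frac{7 \sqrt{7}}{4} \cdot 54 = \frac{189 \sqrt{7}}{2}$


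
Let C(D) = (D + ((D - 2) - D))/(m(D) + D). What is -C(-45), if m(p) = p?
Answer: -47/90 ≈ -0.52222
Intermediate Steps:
C(D) = (-2 + D)/(2*D) (C(D) = (D + ((D - 2) - D))/(D + D) = (D + ((-2 + D) - D))/((2*D)) = (D - 2)*(1/(2*D)) = (-2 + D)*(1/(2*D)) = (-2 + D)/(2*D))
-C(-45) = -(-2 - 45)/(2*(-45)) = -(-1)*(-47)/(2*45) = -1*47/90 = -47/90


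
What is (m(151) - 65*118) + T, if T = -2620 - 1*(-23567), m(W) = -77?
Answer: 13200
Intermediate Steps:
T = 20947 (T = -2620 + 23567 = 20947)
(m(151) - 65*118) + T = (-77 - 65*118) + 20947 = (-77 - 1*7670) + 20947 = (-77 - 7670) + 20947 = -7747 + 20947 = 13200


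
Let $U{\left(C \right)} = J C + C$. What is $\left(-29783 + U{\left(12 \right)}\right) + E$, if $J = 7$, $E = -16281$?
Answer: $-45968$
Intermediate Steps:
$U{\left(C \right)} = 8 C$ ($U{\left(C \right)} = 7 C + C = 8 C$)
$\left(-29783 + U{\left(12 \right)}\right) + E = \left(-29783 + 8 \cdot 12\right) - 16281 = \left(-29783 + 96\right) - 16281 = -29687 - 16281 = -45968$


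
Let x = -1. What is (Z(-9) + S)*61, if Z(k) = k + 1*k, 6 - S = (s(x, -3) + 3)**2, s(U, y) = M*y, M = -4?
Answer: -14457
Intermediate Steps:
s(U, y) = -4*y
S = -219 (S = 6 - (-4*(-3) + 3)**2 = 6 - (12 + 3)**2 = 6 - 1*15**2 = 6 - 1*225 = 6 - 225 = -219)
Z(k) = 2*k (Z(k) = k + k = 2*k)
(Z(-9) + S)*61 = (2*(-9) - 219)*61 = (-18 - 219)*61 = -237*61 = -14457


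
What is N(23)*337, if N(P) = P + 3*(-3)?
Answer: 4718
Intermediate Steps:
N(P) = -9 + P (N(P) = P - 9 = -9 + P)
N(23)*337 = (-9 + 23)*337 = 14*337 = 4718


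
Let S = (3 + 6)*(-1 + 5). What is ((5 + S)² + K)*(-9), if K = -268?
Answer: -12717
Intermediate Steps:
S = 36 (S = 9*4 = 36)
((5 + S)² + K)*(-9) = ((5 + 36)² - 268)*(-9) = (41² - 268)*(-9) = (1681 - 268)*(-9) = 1413*(-9) = -12717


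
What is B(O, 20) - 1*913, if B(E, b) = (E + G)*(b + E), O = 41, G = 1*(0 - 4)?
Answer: 1344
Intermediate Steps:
G = -4 (G = 1*(-4) = -4)
B(E, b) = (-4 + E)*(E + b) (B(E, b) = (E - 4)*(b + E) = (-4 + E)*(E + b))
B(O, 20) - 1*913 = (41² - 4*41 - 4*20 + 41*20) - 1*913 = (1681 - 164 - 80 + 820) - 913 = 2257 - 913 = 1344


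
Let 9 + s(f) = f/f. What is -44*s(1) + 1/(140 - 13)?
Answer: 44705/127 ≈ 352.01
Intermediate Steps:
s(f) = -8 (s(f) = -9 + f/f = -9 + 1 = -8)
-44*s(1) + 1/(140 - 13) = -44*(-8) + 1/(140 - 13) = 352 + 1/127 = 44705/127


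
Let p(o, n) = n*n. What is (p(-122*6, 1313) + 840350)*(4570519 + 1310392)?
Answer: 15080531814609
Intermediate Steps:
p(o, n) = n²
(p(-122*6, 1313) + 840350)*(4570519 + 1310392) = (1313² + 840350)*(4570519 + 1310392) = (1723969 + 840350)*5880911 = 2564319*5880911 = 15080531814609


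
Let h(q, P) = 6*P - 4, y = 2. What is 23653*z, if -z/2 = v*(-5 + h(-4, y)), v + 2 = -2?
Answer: 567672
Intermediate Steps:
v = -4 (v = -2 - 2 = -4)
h(q, P) = -4 + 6*P
z = 24 (z = -(-8)*(-5 + (-4 + 6*2)) = -(-8)*(-5 + (-4 + 12)) = -(-8)*(-5 + 8) = -(-8)*3 = -2*(-12) = 24)
23653*z = 23653*24 = 567672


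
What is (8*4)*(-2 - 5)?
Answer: -224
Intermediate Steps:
(8*4)*(-2 - 5) = 32*(-7) = -224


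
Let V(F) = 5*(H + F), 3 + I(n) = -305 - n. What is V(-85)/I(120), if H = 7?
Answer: 195/214 ≈ 0.91121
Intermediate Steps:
I(n) = -308 - n (I(n) = -3 + (-305 - n) = -308 - n)
V(F) = 35 + 5*F (V(F) = 5*(7 + F) = 35 + 5*F)
V(-85)/I(120) = (35 + 5*(-85))/(-308 - 1*120) = (35 - 425)/(-308 - 120) = -390/(-428) = -390*(-1/428) = 195/214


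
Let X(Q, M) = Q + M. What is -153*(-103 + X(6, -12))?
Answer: 16677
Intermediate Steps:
X(Q, M) = M + Q
-153*(-103 + X(6, -12)) = -153*(-103 + (-12 + 6)) = -153*(-103 - 6) = -153*(-109) = 16677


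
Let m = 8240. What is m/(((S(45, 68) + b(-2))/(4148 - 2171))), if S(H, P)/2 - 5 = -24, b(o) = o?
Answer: -407262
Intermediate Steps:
S(H, P) = -38 (S(H, P) = 10 + 2*(-24) = 10 - 48 = -38)
m/(((S(45, 68) + b(-2))/(4148 - 2171))) = 8240/(((-38 - 2)/(4148 - 2171))) = 8240/((-40/1977)) = 8240/((-40*1/1977)) = 8240/(-40/1977) = 8240*(-1977/40) = -407262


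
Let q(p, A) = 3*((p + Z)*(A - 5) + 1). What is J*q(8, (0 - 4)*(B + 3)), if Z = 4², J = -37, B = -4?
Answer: 2553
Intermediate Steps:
Z = 16
q(p, A) = 3 + 3*(-5 + A)*(16 + p) (q(p, A) = 3*((p + 16)*(A - 5) + 1) = 3*((16 + p)*(-5 + A) + 1) = 3*((-5 + A)*(16 + p) + 1) = 3*(1 + (-5 + A)*(16 + p)) = 3 + 3*(-5 + A)*(16 + p))
J*q(8, (0 - 4)*(B + 3)) = -37*(-237 - 15*8 + 48*((0 - 4)*(-4 + 3)) + 3*((0 - 4)*(-4 + 3))*8) = -37*(-237 - 120 + 48*(-4*(-1)) + 3*(-4*(-1))*8) = -37*(-237 - 120 + 48*4 + 3*4*8) = -37*(-237 - 120 + 192 + 96) = -37*(-69) = 2553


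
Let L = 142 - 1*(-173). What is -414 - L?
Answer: -729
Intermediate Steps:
L = 315 (L = 142 + 173 = 315)
-414 - L = -414 - 1*315 = -414 - 315 = -729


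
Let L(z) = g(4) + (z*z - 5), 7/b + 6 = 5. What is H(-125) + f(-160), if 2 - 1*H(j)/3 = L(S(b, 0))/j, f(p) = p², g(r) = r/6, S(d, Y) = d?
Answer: 3200884/125 ≈ 25607.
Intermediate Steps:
b = -7 (b = 7/(-6 + 5) = 7/(-1) = 7*(-1) = -7)
g(r) = r/6 (g(r) = r*(⅙) = r/6)
L(z) = -13/3 + z² (L(z) = (⅙)*4 + (z*z - 5) = ⅔ + (z² - 5) = ⅔ + (-5 + z²) = -13/3 + z²)
H(j) = 6 - 134/j (H(j) = 6 - 3*(-13/3 + (-7)²)/j = 6 - 3*(-13/3 + 49)/j = 6 - 134/j)
H(-125) + f(-160) = (6 - 134/(-125)) + (-160)² = (6 - 134*(-1/125)) + 25600 = (6 + 134/125) + 25600 = 884/125 + 25600 = 3200884/125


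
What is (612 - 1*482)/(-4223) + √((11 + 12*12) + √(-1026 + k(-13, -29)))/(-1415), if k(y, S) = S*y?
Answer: -130/4223 - √(155 + I*√649)/1415 ≈ -0.039612 - 0.00072064*I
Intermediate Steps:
(612 - 1*482)/(-4223) + √((11 + 12*12) + √(-1026 + k(-13, -29)))/(-1415) = (612 - 1*482)/(-4223) + √((11 + 12*12) + √(-1026 - 29*(-13)))/(-1415) = (612 - 482)*(-1/4223) + √((11 + 144) + √(-1026 + 377))*(-1/1415) = 130*(-1/4223) + √(155 + √(-649))*(-1/1415) = -130/4223 + √(155 + I*√649)*(-1/1415) = -130/4223 - √(155 + I*√649)/1415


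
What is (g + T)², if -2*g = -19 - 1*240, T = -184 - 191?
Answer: 241081/4 ≈ 60270.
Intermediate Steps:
T = -375
g = 259/2 (g = -(-19 - 1*240)/2 = -(-19 - 240)/2 = -½*(-259) = 259/2 ≈ 129.50)
(g + T)² = (259/2 - 375)² = (-491/2)² = 241081/4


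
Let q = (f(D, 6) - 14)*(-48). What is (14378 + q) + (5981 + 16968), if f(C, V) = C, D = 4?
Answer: 37807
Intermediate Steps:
q = 480 (q = (4 - 14)*(-48) = -10*(-48) = 480)
(14378 + q) + (5981 + 16968) = (14378 + 480) + (5981 + 16968) = 14858 + 22949 = 37807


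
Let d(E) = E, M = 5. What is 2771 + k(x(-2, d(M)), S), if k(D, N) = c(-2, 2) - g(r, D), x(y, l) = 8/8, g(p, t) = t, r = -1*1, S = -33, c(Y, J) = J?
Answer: 2772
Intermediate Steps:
r = -1
x(y, l) = 1 (x(y, l) = 8*(⅛) = 1)
k(D, N) = 2 - D
2771 + k(x(-2, d(M)), S) = 2771 + (2 - 1*1) = 2771 + (2 - 1) = 2771 + 1 = 2772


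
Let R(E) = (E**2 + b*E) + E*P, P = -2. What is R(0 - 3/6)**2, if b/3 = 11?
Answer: 3721/16 ≈ 232.56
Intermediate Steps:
b = 33 (b = 3*11 = 33)
R(E) = E**2 + 31*E (R(E) = (E**2 + 33*E) + E*(-2) = (E**2 + 33*E) - 2*E = E**2 + 31*E)
R(0 - 3/6)**2 = ((0 - 3/6)*(31 + (0 - 3/6)))**2 = ((0 - 3*1/6)*(31 + (0 - 3*1/6)))**2 = ((0 - 1/2)*(31 + (0 - 1/2)))**2 = (-(31 - 1/2)/2)**2 = (-1/2*61/2)**2 = (-61/4)**2 = 3721/16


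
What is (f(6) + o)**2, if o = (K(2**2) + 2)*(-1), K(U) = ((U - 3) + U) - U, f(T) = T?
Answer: 9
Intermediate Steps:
K(U) = -3 + U (K(U) = ((-3 + U) + U) - U = (-3 + 2*U) - U = -3 + U)
o = -3 (o = ((-3 + 2**2) + 2)*(-1) = ((-3 + 4) + 2)*(-1) = (1 + 2)*(-1) = 3*(-1) = -3)
(f(6) + o)**2 = (6 - 3)**2 = 3**2 = 9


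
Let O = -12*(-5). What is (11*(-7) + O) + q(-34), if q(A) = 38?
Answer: 21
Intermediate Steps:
O = 60
(11*(-7) + O) + q(-34) = (11*(-7) + 60) + 38 = (-77 + 60) + 38 = -17 + 38 = 21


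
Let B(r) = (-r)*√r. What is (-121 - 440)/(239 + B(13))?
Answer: -44693/18308 - 2431*√13/18308 ≈ -2.9199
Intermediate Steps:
B(r) = -r^(3/2)
(-121 - 440)/(239 + B(13)) = (-121 - 440)/(239 - 13^(3/2)) = -561/(239 - 13*√13)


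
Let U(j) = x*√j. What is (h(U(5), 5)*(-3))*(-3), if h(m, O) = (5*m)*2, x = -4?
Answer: -360*√5 ≈ -804.98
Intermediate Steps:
U(j) = -4*√j
h(m, O) = 10*m
(h(U(5), 5)*(-3))*(-3) = ((10*(-4*√5))*(-3))*(-3) = (-40*√5*(-3))*(-3) = (120*√5)*(-3) = -360*√5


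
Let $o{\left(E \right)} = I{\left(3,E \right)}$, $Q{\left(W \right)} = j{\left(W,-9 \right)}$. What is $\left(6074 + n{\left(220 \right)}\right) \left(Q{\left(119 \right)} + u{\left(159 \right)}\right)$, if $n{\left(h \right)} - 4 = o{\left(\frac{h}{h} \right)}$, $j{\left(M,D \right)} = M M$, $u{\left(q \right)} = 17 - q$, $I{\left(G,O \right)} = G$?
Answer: $85249539$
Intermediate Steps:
$j{\left(M,D \right)} = M^{2}$
$Q{\left(W \right)} = W^{2}$
$o{\left(E \right)} = 3$
$n{\left(h \right)} = 7$ ($n{\left(h \right)} = 4 + 3 = 7$)
$\left(6074 + n{\left(220 \right)}\right) \left(Q{\left(119 \right)} + u{\left(159 \right)}\right) = \left(6074 + 7\right) \left(119^{2} + \left(17 - 159\right)\right) = 6081 \left(14161 + \left(17 - 159\right)\right) = 6081 \left(14161 - 142\right) = 6081 \cdot 14019 = 85249539$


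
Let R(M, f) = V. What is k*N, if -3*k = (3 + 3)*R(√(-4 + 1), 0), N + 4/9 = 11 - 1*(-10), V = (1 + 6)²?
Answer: -18130/9 ≈ -2014.4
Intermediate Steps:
V = 49 (V = 7² = 49)
R(M, f) = 49
N = 185/9 (N = -4/9 + (11 - 1*(-10)) = -4/9 + (11 + 10) = -4/9 + 21 = 185/9 ≈ 20.556)
k = -98 (k = -(3 + 3)*49/3 = -2*49 = -⅓*294 = -98)
k*N = -98*185/9 = -18130/9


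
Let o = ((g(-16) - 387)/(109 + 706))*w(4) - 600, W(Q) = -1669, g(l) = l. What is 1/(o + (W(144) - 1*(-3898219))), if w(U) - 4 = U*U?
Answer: 163/635038238 ≈ 2.5668e-7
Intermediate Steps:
w(U) = 4 + U² (w(U) = 4 + U*U = 4 + U²)
o = -99412/163 (o = ((-16 - 387)/(109 + 706))*(4 + 4²) - 600 = (-403/815)*(4 + 16) - 600 = -403*1/815*20 - 600 = -403/815*20 - 600 = -1612/163 - 600 = -99412/163 ≈ -609.89)
1/(o + (W(144) - 1*(-3898219))) = 1/(-99412/163 + (-1669 - 1*(-3898219))) = 1/(-99412/163 + (-1669 + 3898219)) = 1/(-99412/163 + 3896550) = 1/(635038238/163) = 163/635038238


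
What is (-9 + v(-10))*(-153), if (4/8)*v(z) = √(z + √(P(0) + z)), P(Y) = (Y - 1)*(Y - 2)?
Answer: 1377 - 306*√(-10 + 2*I*√2) ≈ 1241.5 - 977.1*I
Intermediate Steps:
P(Y) = (-1 + Y)*(-2 + Y)
v(z) = 2*√(z + √(2 + z)) (v(z) = 2*√(z + √((2 + 0² - 3*0) + z)) = 2*√(z + √((2 + 0 + 0) + z)) = 2*√(z + √(2 + z)))
(-9 + v(-10))*(-153) = (-9 + 2*√(-10 + √(2 - 10)))*(-153) = (-9 + 2*√(-10 + √(-8)))*(-153) = (-9 + 2*√(-10 + 2*I*√2))*(-153) = 1377 - 306*√(-10 + 2*I*√2)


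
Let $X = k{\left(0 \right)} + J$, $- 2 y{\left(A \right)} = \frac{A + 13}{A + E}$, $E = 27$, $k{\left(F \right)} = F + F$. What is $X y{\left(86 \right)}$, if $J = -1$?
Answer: $\frac{99}{226} \approx 0.43805$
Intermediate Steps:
$k{\left(F \right)} = 2 F$
$y{\left(A \right)} = - \frac{13 + A}{2 \left(27 + A\right)}$ ($y{\left(A \right)} = - \frac{\left(A + 13\right) \frac{1}{A + 27}}{2} = - \frac{\left(13 + A\right) \frac{1}{27 + A}}{2} = - \frac{\frac{1}{27 + A} \left(13 + A\right)}{2} = - \frac{13 + A}{2 \left(27 + A\right)}$)
$X = -1$ ($X = 2 \cdot 0 - 1 = 0 - 1 = -1$)
$X y{\left(86 \right)} = - \frac{-13 - 86}{2 \left(27 + 86\right)} = - \frac{-13 - 86}{2 \cdot 113} = - \frac{-99}{2 \cdot 113} = \left(-1\right) \left(- \frac{99}{226}\right) = \frac{99}{226}$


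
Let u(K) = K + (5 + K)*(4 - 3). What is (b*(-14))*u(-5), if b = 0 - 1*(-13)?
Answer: 910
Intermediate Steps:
b = 13 (b = 0 + 13 = 13)
u(K) = 5 + 2*K (u(K) = K + (5 + K)*1 = K + (5 + K) = 5 + 2*K)
(b*(-14))*u(-5) = (13*(-14))*(5 + 2*(-5)) = -182*(5 - 10) = -182*(-5) = 910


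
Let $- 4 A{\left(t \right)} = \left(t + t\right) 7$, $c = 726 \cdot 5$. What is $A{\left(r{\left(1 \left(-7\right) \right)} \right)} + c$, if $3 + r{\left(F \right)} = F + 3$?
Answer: $\frac{7309}{2} \approx 3654.5$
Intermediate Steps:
$r{\left(F \right)} = F$ ($r{\left(F \right)} = -3 + \left(F + 3\right) = -3 + \left(3 + F\right) = F$)
$c = 3630$
$A{\left(t \right)} = - \frac{7 t}{2}$ ($A{\left(t \right)} = - \frac{\left(t + t\right) 7}{4} = - \frac{2 t 7}{4} = - \frac{14 t}{4} = - \frac{7 t}{2}$)
$A{\left(r{\left(1 \left(-7\right) \right)} \right)} + c = - \frac{7 \cdot 1 \left(-7\right)}{2} + 3630 = \left(- \frac{7}{2}\right) \left(-7\right) + 3630 = \frac{49}{2} + 3630 = \frac{7309}{2}$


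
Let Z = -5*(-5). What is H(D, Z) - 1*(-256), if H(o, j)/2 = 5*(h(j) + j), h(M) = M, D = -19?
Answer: 756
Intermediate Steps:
Z = 25
H(o, j) = 20*j (H(o, j) = 2*(5*(j + j)) = 2*(5*(2*j)) = 2*(10*j) = 20*j)
H(D, Z) - 1*(-256) = 20*25 - 1*(-256) = 500 + 256 = 756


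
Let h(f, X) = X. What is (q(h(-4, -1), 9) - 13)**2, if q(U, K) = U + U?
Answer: 225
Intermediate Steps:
q(U, K) = 2*U
(q(h(-4, -1), 9) - 13)**2 = (2*(-1) - 13)**2 = (-2 - 13)**2 = (-15)**2 = 225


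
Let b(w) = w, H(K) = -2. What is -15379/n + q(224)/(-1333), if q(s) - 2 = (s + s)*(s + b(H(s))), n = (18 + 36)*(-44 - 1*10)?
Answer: -269519321/3887028 ≈ -69.338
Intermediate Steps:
n = -2916 (n = 54*(-44 - 10) = 54*(-54) = -2916)
q(s) = 2 + 2*s*(-2 + s) (q(s) = 2 + (s + s)*(s - 2) = 2 + (2*s)*(-2 + s) = 2 + 2*s*(-2 + s))
-15379/n + q(224)/(-1333) = -15379/(-2916) + (2 - 4*224 + 2*224**2)/(-1333) = -15379*(-1/2916) + (2 - 896 + 2*50176)*(-1/1333) = 15379/2916 + (2 - 896 + 100352)*(-1/1333) = 15379/2916 + 99458*(-1/1333) = 15379/2916 - 99458/1333 = -269519321/3887028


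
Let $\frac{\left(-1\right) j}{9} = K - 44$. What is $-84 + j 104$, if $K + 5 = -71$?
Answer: $112236$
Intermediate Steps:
$K = -76$ ($K = -5 - 71 = -76$)
$j = 1080$ ($j = - 9 \left(-76 - 44\right) = \left(-9\right) \left(-120\right) = 1080$)
$-84 + j 104 = -84 + 1080 \cdot 104 = -84 + 112320 = 112236$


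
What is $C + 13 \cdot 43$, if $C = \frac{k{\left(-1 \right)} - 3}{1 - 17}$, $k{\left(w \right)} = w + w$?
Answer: $\frac{8949}{16} \approx 559.31$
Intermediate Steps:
$k{\left(w \right)} = 2 w$
$C = \frac{5}{16}$ ($C = \frac{2 \left(-1\right) - 3}{1 - 17} = \frac{-2 - 3}{-16} = \left(-5\right) \left(- \frac{1}{16}\right) = \frac{5}{16} \approx 0.3125$)
$C + 13 \cdot 43 = \frac{5}{16} + 13 \cdot 43 = \frac{5}{16} + 559 = \frac{8949}{16}$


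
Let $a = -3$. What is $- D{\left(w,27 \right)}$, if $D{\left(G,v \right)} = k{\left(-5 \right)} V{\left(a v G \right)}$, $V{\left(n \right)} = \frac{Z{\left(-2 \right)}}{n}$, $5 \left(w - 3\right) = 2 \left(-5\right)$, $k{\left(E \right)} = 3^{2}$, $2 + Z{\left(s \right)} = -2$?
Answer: $- \frac{4}{9} \approx -0.44444$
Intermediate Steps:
$Z{\left(s \right)} = -4$ ($Z{\left(s \right)} = -2 - 2 = -4$)
$k{\left(E \right)} = 9$
$w = 1$ ($w = 3 + \frac{2 \left(-5\right)}{5} = 3 + \frac{1}{5} \left(-10\right) = 3 - 2 = 1$)
$V{\left(n \right)} = - \frac{4}{n}$
$D{\left(G,v \right)} = \frac{12}{G v}$ ($D{\left(G,v \right)} = 9 \left(- \frac{4}{- 3 v G}\right) = 9 \left(- \frac{4}{\left(-3\right) G v}\right) = 9 \left(- 4 \left(- \frac{1}{3 G v}\right)\right) = 9 \frac{4}{3 G v} = \frac{12}{G v}$)
$- D{\left(w,27 \right)} = - \frac{12}{1 \cdot 27} = - \frac{12 \cdot 1}{27} = \left(-1\right) \frac{4}{9} = - \frac{4}{9}$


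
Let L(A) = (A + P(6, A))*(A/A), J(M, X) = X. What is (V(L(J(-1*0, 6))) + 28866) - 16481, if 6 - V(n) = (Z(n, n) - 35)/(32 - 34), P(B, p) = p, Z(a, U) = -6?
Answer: 24741/2 ≈ 12371.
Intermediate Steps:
L(A) = 2*A (L(A) = (A + A)*(A/A) = (2*A)*1 = 2*A)
V(n) = -29/2 (V(n) = 6 - (-6 - 35)/(32 - 34) = 6 - (-41)/(-2) = 6 - (-41)*(-1)/2 = 6 - 1*41/2 = 6 - 41/2 = -29/2)
(V(L(J(-1*0, 6))) + 28866) - 16481 = (-29/2 + 28866) - 16481 = 57703/2 - 16481 = 24741/2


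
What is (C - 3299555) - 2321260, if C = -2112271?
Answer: -7733086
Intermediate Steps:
(C - 3299555) - 2321260 = (-2112271 - 3299555) - 2321260 = -5411826 - 2321260 = -7733086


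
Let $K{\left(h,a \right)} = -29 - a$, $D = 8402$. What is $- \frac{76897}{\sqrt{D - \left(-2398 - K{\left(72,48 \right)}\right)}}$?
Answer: $- \frac{76897 \sqrt{10723}}{10723} \approx -742.59$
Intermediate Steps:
$- \frac{76897}{\sqrt{D - \left(-2398 - K{\left(72,48 \right)}\right)}} = - \frac{76897}{\sqrt{8402 + \left(\left(\left(-29 - 48\right) + 8935\right) - 6537\right)}} = - \frac{76897}{\sqrt{8402 + \left(\left(-77 + 8935\right) - 6537\right)}} = - \frac{76897}{\sqrt{8402 + \left(8858 - 6537\right)}} = - \frac{76897}{\sqrt{8402 + 2321}} = - \frac{76897}{\sqrt{10723}} = - 76897 \frac{\sqrt{10723}}{10723} = - \frac{76897 \sqrt{10723}}{10723}$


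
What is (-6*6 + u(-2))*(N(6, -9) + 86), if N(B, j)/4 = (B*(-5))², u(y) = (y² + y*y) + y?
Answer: -110580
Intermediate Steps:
u(y) = y + 2*y² (u(y) = (y² + y²) + y = 2*y² + y = y + 2*y²)
N(B, j) = 100*B² (N(B, j) = 4*(B*(-5))² = 4*(-5*B)² = 4*(25*B²) = 100*B²)
(-6*6 + u(-2))*(N(6, -9) + 86) = (-6*6 - 2*(1 + 2*(-2)))*(100*6² + 86) = (-36 - 2*(1 - 4))*(100*36 + 86) = (-36 - 2*(-3))*(3600 + 86) = (-36 + 6)*3686 = -30*3686 = -110580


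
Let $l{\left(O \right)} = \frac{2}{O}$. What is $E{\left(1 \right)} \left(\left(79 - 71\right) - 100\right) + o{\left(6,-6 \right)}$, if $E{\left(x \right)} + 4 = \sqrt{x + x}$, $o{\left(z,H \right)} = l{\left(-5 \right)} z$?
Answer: $\frac{1828}{5} - 92 \sqrt{2} \approx 235.49$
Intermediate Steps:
$o{\left(z,H \right)} = - \frac{2 z}{5}$ ($o{\left(z,H \right)} = \frac{2}{-5} z = 2 \left(- \frac{1}{5}\right) z = - \frac{2 z}{5}$)
$E{\left(x \right)} = -4 + \sqrt{2} \sqrt{x}$ ($E{\left(x \right)} = -4 + \sqrt{x + x} = -4 + \sqrt{2 x} = -4 + \sqrt{2} \sqrt{x}$)
$E{\left(1 \right)} \left(\left(79 - 71\right) - 100\right) + o{\left(6,-6 \right)} = \left(-4 + \sqrt{2} \sqrt{1}\right) \left(\left(79 - 71\right) - 100\right) - \frac{12}{5} = \left(-4 + \sqrt{2} \cdot 1\right) \left(8 - 100\right) - \frac{12}{5} = \left(-4 + \sqrt{2}\right) \left(-92\right) - \frac{12}{5} = \left(368 - 92 \sqrt{2}\right) - \frac{12}{5} = \frac{1828}{5} - 92 \sqrt{2}$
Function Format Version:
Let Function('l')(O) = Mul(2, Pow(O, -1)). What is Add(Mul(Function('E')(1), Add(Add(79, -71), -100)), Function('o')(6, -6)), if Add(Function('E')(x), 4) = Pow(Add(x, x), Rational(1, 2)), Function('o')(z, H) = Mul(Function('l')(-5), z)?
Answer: Add(Rational(1828, 5), Mul(-92, Pow(2, Rational(1, 2)))) ≈ 235.49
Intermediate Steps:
Function('o')(z, H) = Mul(Rational(-2, 5), z) (Function('o')(z, H) = Mul(Mul(2, Pow(-5, -1)), z) = Mul(Mul(2, Rational(-1, 5)), z) = Mul(Rational(-2, 5), z))
Function('E')(x) = Add(-4, Mul(Pow(2, Rational(1, 2)), Pow(x, Rational(1, 2)))) (Function('E')(x) = Add(-4, Pow(Add(x, x), Rational(1, 2))) = Add(-4, Pow(Mul(2, x), Rational(1, 2))) = Add(-4, Mul(Pow(2, Rational(1, 2)), Pow(x, Rational(1, 2)))))
Add(Mul(Function('E')(1), Add(Add(79, -71), -100)), Function('o')(6, -6)) = Add(Mul(Add(-4, Mul(Pow(2, Rational(1, 2)), Pow(1, Rational(1, 2)))), Add(Add(79, -71), -100)), Mul(Rational(-2, 5), 6)) = Add(Mul(Add(-4, Mul(Pow(2, Rational(1, 2)), 1)), Add(8, -100)), Rational(-12, 5)) = Add(Mul(Add(-4, Pow(2, Rational(1, 2))), -92), Rational(-12, 5)) = Add(Add(368, Mul(-92, Pow(2, Rational(1, 2)))), Rational(-12, 5)) = Add(Rational(1828, 5), Mul(-92, Pow(2, Rational(1, 2))))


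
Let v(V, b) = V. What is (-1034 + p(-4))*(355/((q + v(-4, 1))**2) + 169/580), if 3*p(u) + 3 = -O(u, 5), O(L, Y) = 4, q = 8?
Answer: -162137459/6960 ≈ -23296.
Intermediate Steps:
p(u) = -7/3 (p(u) = -1 + (-1*4)/3 = -1 + (1/3)*(-4) = -1 - 4/3 = -7/3)
(-1034 + p(-4))*(355/((q + v(-4, 1))**2) + 169/580) = (-1034 - 7/3)*(355/((8 - 4)**2) + 169/580) = -3109*(355/(4**2) + 169*(1/580))/3 = -3109*(355/16 + 169/580)/3 = -3109/3*52151/2320 = -162137459/6960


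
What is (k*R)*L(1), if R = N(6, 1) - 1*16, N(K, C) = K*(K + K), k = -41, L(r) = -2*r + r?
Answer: 2296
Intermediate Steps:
L(r) = -r
N(K, C) = 2*K² (N(K, C) = K*(2*K) = 2*K²)
R = 56 (R = 2*6² - 1*16 = 2*36 - 16 = 72 - 16 = 56)
(k*R)*L(1) = (-41*56)*(-1*1) = -2296*(-1) = 2296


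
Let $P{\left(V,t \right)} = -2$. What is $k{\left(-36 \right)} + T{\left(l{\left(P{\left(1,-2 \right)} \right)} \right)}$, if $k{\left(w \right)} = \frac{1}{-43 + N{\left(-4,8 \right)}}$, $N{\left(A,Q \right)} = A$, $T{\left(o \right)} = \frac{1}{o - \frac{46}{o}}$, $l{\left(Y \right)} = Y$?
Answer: $\frac{26}{987} \approx 0.026342$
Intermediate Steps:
$k{\left(w \right)} = - \frac{1}{47}$ ($k{\left(w \right)} = \frac{1}{-43 - 4} = \frac{1}{-47} = - \frac{1}{47}$)
$k{\left(-36 \right)} + T{\left(l{\left(P{\left(1,-2 \right)} \right)} \right)} = - \frac{1}{47} - \frac{2}{-46 + \left(-2\right)^{2}} = - \frac{1}{47} - \frac{2}{-46 + 4} = - \frac{1}{47} - \frac{2}{-42} = - \frac{1}{47} - - \frac{1}{21} = - \frac{1}{47} + \frac{1}{21} = \frac{26}{987}$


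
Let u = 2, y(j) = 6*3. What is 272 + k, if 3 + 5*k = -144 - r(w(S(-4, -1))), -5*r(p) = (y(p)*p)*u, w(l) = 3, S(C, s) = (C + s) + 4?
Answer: 6173/25 ≈ 246.92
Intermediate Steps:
S(C, s) = 4 + C + s
y(j) = 18
r(p) = -36*p/5 (r(p) = -18*p*2/5 = -36*p/5)
k = -627/25 (k = -⅗ + (-144 - (-36)*3/5)/5 = -⅗ + (-144 - 1*(-108/5))/5 = -⅗ + (-144 + 108/5)/5 = -⅗ + (⅕)*(-612/5) = -⅗ - 612/25 = -627/25 ≈ -25.080)
272 + k = 272 - 627/25 = 6173/25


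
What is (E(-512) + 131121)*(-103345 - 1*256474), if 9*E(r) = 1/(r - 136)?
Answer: -275152751281549/5832 ≈ -4.7180e+10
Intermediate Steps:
E(r) = 1/(9*(-136 + r)) (E(r) = 1/(9*(r - 136)) = 1/(9*(-136 + r)))
(E(-512) + 131121)*(-103345 - 1*256474) = (1/(9*(-136 - 512)) + 131121)*(-103345 - 1*256474) = ((1/9)/(-648) + 131121)*(-103345 - 256474) = ((1/9)*(-1/648) + 131121)*(-359819) = (-1/5832 + 131121)*(-359819) = (764697671/5832)*(-359819) = -275152751281549/5832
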